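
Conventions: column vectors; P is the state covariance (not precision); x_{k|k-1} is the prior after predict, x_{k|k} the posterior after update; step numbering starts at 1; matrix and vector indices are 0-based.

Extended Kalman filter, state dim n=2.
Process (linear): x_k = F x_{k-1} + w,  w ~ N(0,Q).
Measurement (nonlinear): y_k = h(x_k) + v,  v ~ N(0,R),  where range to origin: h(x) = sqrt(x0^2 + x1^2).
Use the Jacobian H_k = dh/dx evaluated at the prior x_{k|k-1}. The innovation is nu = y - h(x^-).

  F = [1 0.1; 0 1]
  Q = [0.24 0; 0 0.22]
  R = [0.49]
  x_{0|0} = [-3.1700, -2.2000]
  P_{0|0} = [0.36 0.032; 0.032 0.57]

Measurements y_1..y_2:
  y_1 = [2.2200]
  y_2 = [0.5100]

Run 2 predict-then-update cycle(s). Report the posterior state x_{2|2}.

x_post = [-1.5643, -0.7009]

step 1: x^-=[-3.3900, -2.2000]  P^-=[0.6121 0.0890; 0.0890 0.7900]  H_jac=[-0.8388 -0.5444]  S=[1.2361]  K=[-0.4546; -0.4083]  nu=[-1.8213]  x^+=[-2.5621, -1.4563]  P^+=[0.3567 -0.1404; -0.1404 0.5839]
step 2: x^-=[-2.7077, -1.4563]  P^-=[0.5744 -0.0820; -0.0820 0.8039]  H_jac=[-0.8807 -0.4737]  S=[1.0475]  K=[-0.4459; -0.2946]  nu=[-2.5645]  x^+=[-1.5643, -0.7009]  P^+=[0.3662 -0.2196; -0.2196 0.7130]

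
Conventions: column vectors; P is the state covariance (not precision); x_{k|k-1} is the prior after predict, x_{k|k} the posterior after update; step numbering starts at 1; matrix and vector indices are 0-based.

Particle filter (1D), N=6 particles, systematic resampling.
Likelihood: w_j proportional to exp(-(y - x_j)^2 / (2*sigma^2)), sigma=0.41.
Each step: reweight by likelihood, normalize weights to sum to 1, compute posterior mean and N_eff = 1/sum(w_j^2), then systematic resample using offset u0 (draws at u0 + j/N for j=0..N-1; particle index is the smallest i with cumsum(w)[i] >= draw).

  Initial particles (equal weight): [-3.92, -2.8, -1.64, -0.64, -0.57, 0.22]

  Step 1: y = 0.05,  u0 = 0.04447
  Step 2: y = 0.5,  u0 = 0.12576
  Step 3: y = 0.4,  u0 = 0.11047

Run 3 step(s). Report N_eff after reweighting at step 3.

N_eff = 6.0000

step 1: w=[0.0000, 0.0000, 0.0001, 0.1640, 0.2155, 0.6203]  mean=-0.0916  Neff=2.1826  idx=[3, 4, 4, 5, 5, 5]
step 2: w=[0.0085, 0.0135, 0.0135, 0.3215, 0.3215, 0.3215]  mean=0.1914  Neff=3.2201  idx=[3, 3, 4, 4, 5, 5]
step 3: w=[0.1667, 0.1667, 0.1667, 0.1667, 0.1667, 0.1667]  mean=0.2200  Neff=6.0000  idx=[0, 1, 2, 3, 4, 5]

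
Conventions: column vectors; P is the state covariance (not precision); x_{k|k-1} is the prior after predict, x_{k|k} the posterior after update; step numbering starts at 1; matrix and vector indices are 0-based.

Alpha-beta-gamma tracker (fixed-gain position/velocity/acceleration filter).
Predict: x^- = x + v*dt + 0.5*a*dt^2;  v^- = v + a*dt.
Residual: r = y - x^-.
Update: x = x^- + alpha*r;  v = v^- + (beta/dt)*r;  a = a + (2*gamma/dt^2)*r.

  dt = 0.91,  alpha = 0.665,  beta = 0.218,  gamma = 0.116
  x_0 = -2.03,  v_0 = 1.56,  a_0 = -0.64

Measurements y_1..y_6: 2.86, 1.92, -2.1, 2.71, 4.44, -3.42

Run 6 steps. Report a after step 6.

step 1: x_pred=-0.8754  r=3.7354  x^+=1.6086  v^+=1.8725  a^+=0.4065
step 2: x_pred=3.4809  r=-1.5609  x^+=2.4429  v^+=1.8684  a^+=-0.0308
step 3: x_pred=4.1304  r=-6.2304  x^+=-0.0128  v^+=0.3479  a^+=-1.7763
step 4: x_pred=-0.4317  r=3.1417  x^+=1.6575  v^+=-0.5159  a^+=-0.8961
step 5: x_pred=0.8170  r=3.6230  x^+=3.2263  v^+=-0.4635  a^+=0.1189
step 6: x_pred=2.8538  r=-6.2738  x^+=-1.3183  v^+=-1.8582  a^+=-1.6387

a_post = -1.6387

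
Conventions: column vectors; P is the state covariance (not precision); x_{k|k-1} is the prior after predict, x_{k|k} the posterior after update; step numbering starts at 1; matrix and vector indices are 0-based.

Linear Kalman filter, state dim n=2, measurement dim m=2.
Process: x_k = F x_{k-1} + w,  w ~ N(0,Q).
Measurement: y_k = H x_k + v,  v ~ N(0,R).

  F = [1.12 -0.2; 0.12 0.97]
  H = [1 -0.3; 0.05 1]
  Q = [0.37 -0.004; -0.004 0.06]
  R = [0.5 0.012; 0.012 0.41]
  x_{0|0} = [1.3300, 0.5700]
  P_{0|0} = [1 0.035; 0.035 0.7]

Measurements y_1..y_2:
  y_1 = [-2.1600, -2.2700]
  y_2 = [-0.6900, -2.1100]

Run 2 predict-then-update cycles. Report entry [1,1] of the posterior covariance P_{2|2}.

step 1: x^-=[1.3756, 0.7125]  P^-=[1.6367 0.0318; 0.0318 0.7412]  S=[2.1844 -0.0972; -0.0972 1.1584]  K=[0.7521 0.1612; -0.0589 0.6362]  nu=[-3.3219, -3.0513]  x^+=[-1.6146, -1.0331]  P^+=[0.3946 0.0554; 0.0554 0.2574]
step 2: x^-=[-1.6017, -1.1958]  P^-=[0.8505 0.0579; 0.0579 0.3207]  S=[1.3446 0.0154; 0.0154 0.7387]  K=[0.6182 0.1231; -0.0335 0.4388]  nu=[0.5530, -0.8341]  x^+=[-1.3626, -1.5804]  P^+=[0.3231 0.0418; 0.0418 0.1774]

P_post[1,1] = 0.1774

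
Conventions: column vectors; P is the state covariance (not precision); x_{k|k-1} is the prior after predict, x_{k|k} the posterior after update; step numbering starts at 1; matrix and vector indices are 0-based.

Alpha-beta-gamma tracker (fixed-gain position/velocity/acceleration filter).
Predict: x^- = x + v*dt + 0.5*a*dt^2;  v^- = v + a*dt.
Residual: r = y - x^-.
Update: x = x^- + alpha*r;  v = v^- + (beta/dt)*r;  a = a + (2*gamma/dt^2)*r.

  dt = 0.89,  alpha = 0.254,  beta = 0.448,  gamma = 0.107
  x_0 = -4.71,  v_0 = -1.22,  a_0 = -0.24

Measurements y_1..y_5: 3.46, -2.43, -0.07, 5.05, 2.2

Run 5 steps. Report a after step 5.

step 1: x_pred=-5.8909  r=9.3509  x^+=-3.5157  v^+=3.2733  a^+=2.2863
step 2: x_pred=0.3030  r=-2.7330  x^+=-0.3912  v^+=3.9324  a^+=1.5479
step 3: x_pred=3.7218  r=-3.7918  x^+=2.7586  v^+=3.4014  a^+=0.5235
step 4: x_pred=5.9932  r=-0.9432  x^+=5.7537  v^+=3.3925  a^+=0.2687
step 5: x_pred=8.8794  r=-6.6794  x^+=7.1829  v^+=0.2694  a^+=-1.5359

a_post = -1.5359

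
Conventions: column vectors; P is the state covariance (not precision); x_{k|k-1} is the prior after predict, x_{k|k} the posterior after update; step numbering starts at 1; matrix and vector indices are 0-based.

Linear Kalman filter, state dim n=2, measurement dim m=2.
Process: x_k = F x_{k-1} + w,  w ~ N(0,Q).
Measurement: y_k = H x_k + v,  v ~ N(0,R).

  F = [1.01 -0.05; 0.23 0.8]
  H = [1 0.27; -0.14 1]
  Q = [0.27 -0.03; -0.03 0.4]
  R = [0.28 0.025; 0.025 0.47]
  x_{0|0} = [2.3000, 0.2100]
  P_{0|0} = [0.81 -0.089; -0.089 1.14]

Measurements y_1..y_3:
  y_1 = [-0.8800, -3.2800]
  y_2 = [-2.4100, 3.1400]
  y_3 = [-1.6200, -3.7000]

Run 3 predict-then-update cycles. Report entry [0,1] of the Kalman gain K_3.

K[0,1] = -0.1336

step 1: x^-=[2.3125, 0.6970]  P^-=[1.1081 0.0417; 0.0417 1.1397]  S=[1.4937 0.2177; 0.2177 1.6197]  K=[0.7748 -0.1742; 0.1345 0.6819]  nu=[-3.3807, -3.6532]  x^+=[0.3295, -2.2491]  P^+=[0.2211 -0.0315; -0.0315 0.3195]
step 2: x^-=[0.4453, -1.7235]  P^-=[0.4995 -0.0165; -0.0165 0.6045]  S=[0.8147 0.1024; 0.1024 1.0890]  K=[0.6250 -0.1382; 0.1113 0.5468]  nu=[-2.3899, 4.9258]  x^+=[-1.7292, 0.7039]  P^+=[0.1781 -0.0244; -0.0244 0.2564]
step 3: x^-=[-1.7816, 0.1654]  P^-=[0.4548 -0.0183; -0.0183 0.5645]  S=[0.7661 0.0962; 0.0962 1.0486]  K=[0.6040 -0.1336; 0.1085 0.5309]  nu=[0.1170, -4.1149]  x^+=[-1.1614, -2.0064]  P^+=[0.1721 -0.0236; -0.0236 0.2489]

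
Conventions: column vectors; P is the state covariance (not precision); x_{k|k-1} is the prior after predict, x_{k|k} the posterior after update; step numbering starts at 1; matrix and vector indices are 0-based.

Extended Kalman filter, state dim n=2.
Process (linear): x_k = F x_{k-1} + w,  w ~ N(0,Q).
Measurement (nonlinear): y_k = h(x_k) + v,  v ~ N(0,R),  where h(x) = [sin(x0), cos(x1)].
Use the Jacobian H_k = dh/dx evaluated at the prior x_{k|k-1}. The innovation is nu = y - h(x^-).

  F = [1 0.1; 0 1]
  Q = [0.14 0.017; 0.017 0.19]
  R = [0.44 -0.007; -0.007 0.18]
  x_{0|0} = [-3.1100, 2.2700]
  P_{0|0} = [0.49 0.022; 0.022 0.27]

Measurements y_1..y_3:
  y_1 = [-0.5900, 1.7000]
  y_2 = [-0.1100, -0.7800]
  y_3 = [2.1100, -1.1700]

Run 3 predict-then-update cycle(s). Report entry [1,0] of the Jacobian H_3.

step 1: x^-=[-2.8830, 2.2700]  P^-=[0.6371 0.0660; 0.0660 0.4600]  H_jac=[-0.9668 0.0000; 0.0000 -0.7654]  S=[1.0354 0.0418; 0.0418 0.4495]  K=[-0.5925 -0.0572; -0.0301 -0.7805]  nu=[-0.3343, 2.3436]  x^+=[-2.8191, 0.4508]  P^+=[0.2693 0.0080; 0.0080 0.1833]
step 2: x^-=[-2.7740, 0.4508]  P^-=[0.4127 0.0434; 0.0434 0.3733]  H_jac=[-0.9332 0.0000; 0.0000 -0.4357]  S=[0.7994 0.0106; 0.0106 0.2509]  K=[-0.4810 -0.0549; -0.0420 -0.6466]  nu=[0.2494, -1.6801]  x^+=[-2.8017, 1.5266]  P^+=[0.2264 0.0150; 0.0150 0.2664]
step 3: x^-=[-2.6490, 1.5266]  P^-=[0.3721 0.0586; 0.0586 0.4564]  H_jac=[-0.8811 0.0000; 0.0000 -0.9990]  S=[0.7288 0.0446; 0.0446 0.6355]  K=[-0.4461 -0.0608; -0.0271 -0.7156]  nu=[2.5829, -1.2141]  x^+=[-3.7273, 2.3255]  P^+=[0.2223 0.0078; 0.0078 0.1287]

H_jac[1,0] = 0.0000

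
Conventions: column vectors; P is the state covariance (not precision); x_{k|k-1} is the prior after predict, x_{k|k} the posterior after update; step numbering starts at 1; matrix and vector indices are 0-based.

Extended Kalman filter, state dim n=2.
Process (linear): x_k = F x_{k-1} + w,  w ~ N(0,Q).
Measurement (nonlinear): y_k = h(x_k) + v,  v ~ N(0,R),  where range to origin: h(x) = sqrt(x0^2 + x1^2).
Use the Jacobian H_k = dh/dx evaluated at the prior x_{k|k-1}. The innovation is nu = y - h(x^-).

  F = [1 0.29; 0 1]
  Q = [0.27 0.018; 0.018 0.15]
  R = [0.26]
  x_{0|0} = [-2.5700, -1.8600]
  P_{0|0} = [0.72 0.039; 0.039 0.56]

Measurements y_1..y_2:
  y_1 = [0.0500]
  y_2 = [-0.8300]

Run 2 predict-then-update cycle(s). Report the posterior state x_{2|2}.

x_post = [0.1936, 0.2504]

step 1: x^-=[-3.1094, -1.8600]  P^-=[1.0597 0.2194; 0.2194 0.7100]  H_jac=[-0.8582 -0.5134]  S=[1.4209]  K=[-0.7193; -0.3890]  nu=[-3.5733]  x^+=[-0.5391, -0.4699]  P^+=[0.3245 -0.1782; -0.1782 0.4950]
step 2: x^-=[-0.6754, -0.4699]  P^-=[0.5328 -0.0167; -0.0167 0.6450]  H_jac=[-0.8209 -0.5711]  S=[0.8137]  K=[-0.5258; -0.4358]  nu=[-1.6527]  x^+=[0.1936, 0.2504]  P^+=[0.3079 -0.2031; -0.2031 0.4904]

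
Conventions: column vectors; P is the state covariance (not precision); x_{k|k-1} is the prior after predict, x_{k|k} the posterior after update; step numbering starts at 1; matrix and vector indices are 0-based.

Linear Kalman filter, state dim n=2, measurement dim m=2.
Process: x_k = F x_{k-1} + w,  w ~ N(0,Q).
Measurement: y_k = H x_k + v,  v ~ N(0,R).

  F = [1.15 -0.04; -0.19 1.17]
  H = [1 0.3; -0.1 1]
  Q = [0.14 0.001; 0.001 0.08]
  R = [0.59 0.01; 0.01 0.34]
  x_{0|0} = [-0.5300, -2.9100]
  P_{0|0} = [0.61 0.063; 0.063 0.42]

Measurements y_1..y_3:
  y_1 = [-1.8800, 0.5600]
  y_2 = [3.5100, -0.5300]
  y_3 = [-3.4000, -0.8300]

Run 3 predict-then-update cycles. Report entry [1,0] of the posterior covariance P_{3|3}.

step 1: x^-=[-0.4931, -3.3040]  P^-=[0.9416 -0.0667; -0.0667 0.6489]  S=[1.5500 0.0458; 0.0458 1.0117]  K=[0.6001 -0.1862; 0.0635 0.6452]  nu=[-0.3957, 3.8147]  x^+=[-1.4408, -0.8681]  P^+=[0.3586 -0.0214; -0.0214 0.2178]
step 2: x^-=[-1.6222, -0.7419]  P^-=[0.6166 -0.1166; -0.1166 0.4007]  S=[1.1727 -0.0445; -0.0445 0.7702]  K=[0.4883 -0.2032; 0.0235 0.5368]  nu=[5.3547, 0.0497]  x^+=[0.9822, -0.5895]  P^+=[0.2964 -0.0346; -0.0346 0.1793]
step 3: x^-=[1.1531, -0.8763]  P^-=[0.5355 -0.1189; -0.1189 0.3515]  S=[1.0857 -0.0535; -0.0535 0.7206]  K=[0.4502 -0.2059; 0.0125 0.5052]  nu=[-4.2902, 0.1616]  x^+=[-0.8115, -0.8481]  P^+=[0.2750 -0.0380; -0.0380 0.1681]

P_post[1,0] = -0.0380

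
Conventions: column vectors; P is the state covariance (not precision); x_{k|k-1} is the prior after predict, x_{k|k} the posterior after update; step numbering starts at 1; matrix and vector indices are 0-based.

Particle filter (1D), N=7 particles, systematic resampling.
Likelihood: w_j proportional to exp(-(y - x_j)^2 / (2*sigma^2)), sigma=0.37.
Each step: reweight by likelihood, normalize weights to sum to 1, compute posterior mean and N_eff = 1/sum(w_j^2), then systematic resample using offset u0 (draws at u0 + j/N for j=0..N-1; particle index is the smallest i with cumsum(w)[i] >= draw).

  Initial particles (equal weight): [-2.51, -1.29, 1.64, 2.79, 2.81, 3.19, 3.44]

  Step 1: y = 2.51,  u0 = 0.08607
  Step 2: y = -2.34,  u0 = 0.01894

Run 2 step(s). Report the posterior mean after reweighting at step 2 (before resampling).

step 1: w=[0.0000, 0.0000, 0.0358, 0.4264, 0.4088, 0.1049, 0.0241]  mean=2.8147  Neff=2.7639  idx=[3, 3, 3, 4, 4, 4, 5]
step 2: w=[0.2265, 0.2265, 0.2265, 0.1069, 0.1069, 0.1069, 0.0000]  mean=2.7964  Neff=5.3158  idx=[0, 0, 1, 1, 2, 3, 4]

post_mean = 2.7964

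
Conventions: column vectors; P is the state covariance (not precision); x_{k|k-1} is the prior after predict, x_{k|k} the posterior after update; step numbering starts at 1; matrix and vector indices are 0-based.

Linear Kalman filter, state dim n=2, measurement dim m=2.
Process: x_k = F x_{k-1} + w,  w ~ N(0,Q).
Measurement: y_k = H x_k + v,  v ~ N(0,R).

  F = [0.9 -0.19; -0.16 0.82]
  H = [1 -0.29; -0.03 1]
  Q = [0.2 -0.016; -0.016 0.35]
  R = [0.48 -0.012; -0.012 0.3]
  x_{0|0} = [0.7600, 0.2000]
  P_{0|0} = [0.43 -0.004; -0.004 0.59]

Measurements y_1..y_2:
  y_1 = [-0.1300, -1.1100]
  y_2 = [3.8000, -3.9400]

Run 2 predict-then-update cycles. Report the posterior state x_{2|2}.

step 1: x^-=[0.6460, 0.0424]  P^-=[0.5710 -0.1729; -0.1729 0.7588]  S=[1.2151 -0.4236; -0.4236 1.0697]  K=[0.5212 0.0287; -0.0863 0.6800]  nu=[-0.7637, -1.1330]  x^+=[0.2154, -0.6621]  P^+=[0.2527 0.0099; 0.0099 0.2053]
step 2: x^-=[0.3197, -0.5774]  P^-=[0.4087 -0.0767; -0.0767 0.4919]  S=[0.9746 -0.2443; -0.2443 0.7969]  K=[0.4487 0.0259; -0.0754 0.5971]  nu=[3.3129, -3.3530]  x^+=[1.7193, -2.8293]  P^+=[0.2176 0.0089; 0.0089 0.1803]

x_post = [1.7193, -2.8293]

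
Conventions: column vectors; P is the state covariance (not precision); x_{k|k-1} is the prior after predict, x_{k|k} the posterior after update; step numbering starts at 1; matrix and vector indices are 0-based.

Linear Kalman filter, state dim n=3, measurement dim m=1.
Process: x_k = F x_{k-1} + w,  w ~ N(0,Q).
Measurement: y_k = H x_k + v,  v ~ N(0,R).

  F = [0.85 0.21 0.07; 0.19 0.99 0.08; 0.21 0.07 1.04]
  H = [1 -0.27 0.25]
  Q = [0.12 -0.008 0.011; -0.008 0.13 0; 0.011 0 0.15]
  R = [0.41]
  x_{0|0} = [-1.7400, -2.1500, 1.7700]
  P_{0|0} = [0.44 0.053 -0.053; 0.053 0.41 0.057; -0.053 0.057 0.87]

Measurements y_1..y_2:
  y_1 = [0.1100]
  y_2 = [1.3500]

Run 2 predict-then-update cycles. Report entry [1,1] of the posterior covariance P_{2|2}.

P_post[1,1] = 0.7513

step 1: x^-=[-1.8066, -2.3175, 1.3249]  P^-=[0.4745 0.2005 0.1295; 0.2005 0.5806 0.1777; 0.1295 0.1777 1.0991]  S=[0.9280]  K=[0.4879; 0.0950; 0.3839]  nu=[0.9596]  x^+=[-1.3384, -2.2264, 1.6933]  P^+=[0.2536 0.1575 -0.0443; 0.1575 0.5723 0.1439; -0.0443 0.1439 0.9623]
step 2: x^-=[-1.4866, -2.3229, 1.3241]  P^-=[0.3884 0.3049 0.1433; 0.3049 0.7869 0.3041; 0.1433 0.3041 1.2111]  S=[0.7974]  K=[0.4288; 0.2113; 0.4565]  nu=[1.8784]  x^+=[-0.6813, -1.9260, 2.1816]  P^+=[0.2418 0.2327 -0.0127; 0.2327 0.7513 0.2272; -0.0127 0.2272 1.0449]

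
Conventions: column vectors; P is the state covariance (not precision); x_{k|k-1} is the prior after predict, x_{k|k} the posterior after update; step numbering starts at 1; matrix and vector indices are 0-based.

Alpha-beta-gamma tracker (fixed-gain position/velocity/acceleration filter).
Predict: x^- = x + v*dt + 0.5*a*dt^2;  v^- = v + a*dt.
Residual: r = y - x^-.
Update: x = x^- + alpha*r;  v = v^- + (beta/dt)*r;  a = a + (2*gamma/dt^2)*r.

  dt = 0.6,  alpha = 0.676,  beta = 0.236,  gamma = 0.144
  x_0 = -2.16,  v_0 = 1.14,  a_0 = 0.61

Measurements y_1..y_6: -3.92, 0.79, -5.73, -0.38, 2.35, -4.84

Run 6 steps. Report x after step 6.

x_post = -2.5825

step 1: x_pred=-1.3662  r=-2.5538  x^+=-3.0926  v^+=0.5015  a^+=-1.4330
step 2: x_pred=-3.0496  r=3.8396  x^+=-0.4540  v^+=1.1519  a^+=1.6387
step 3: x_pred=0.5321  r=-6.2621  x^+=-3.7011  v^+=-0.3280  a^+=-3.3710
step 4: x_pred=-4.5046  r=4.1246  x^+=-1.7164  v^+=-0.7282  a^+=-0.0713
step 5: x_pred=-2.1661  r=4.5161  x^+=0.8868  v^+=1.0054  a^+=3.5416
step 6: x_pred=2.1275  r=-6.9675  x^+=-2.5825  v^+=0.3898  a^+=-2.0324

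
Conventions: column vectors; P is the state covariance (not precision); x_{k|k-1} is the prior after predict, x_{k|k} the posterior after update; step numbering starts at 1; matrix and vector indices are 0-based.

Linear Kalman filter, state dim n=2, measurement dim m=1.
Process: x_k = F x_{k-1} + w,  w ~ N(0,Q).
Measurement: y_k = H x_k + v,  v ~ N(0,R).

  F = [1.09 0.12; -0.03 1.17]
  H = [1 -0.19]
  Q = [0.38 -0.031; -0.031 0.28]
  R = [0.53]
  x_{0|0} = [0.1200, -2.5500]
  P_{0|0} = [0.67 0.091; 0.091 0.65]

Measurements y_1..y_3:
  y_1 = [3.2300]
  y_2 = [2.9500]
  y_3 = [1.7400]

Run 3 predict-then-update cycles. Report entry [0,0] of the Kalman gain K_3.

K[0,0] = 0.6267

step 1: x^-=[-0.1752, -2.9871]  P^-=[1.2092 0.1541; 0.1541 1.1640]  S=[1.7227]  K=[0.6849; -0.0389]  nu=[2.8377]  x^+=[1.7684, -3.0976]  P^+=[0.4010 0.2000; 0.2000 1.1614]
step 2: x^-=[1.5559, -3.6772]  P^-=[0.9255 0.3733; 0.3733 1.8561]  S=[1.3807]  K=[0.6190; 0.0150]  nu=[0.6955]  x^+=[1.9863, -3.6668]  P^+=[0.3966 0.3605; 0.3605 1.8558]
step 3: x^-=[1.7251, -4.3498]  P^-=[0.9722 0.6751; 0.6751 2.7955]  S=[1.3466]  K=[0.6267; 0.1069]  nu=[-0.8115]  x^+=[1.2165, -4.4366]  P^+=[0.4433 0.5849; 0.5849 2.7801]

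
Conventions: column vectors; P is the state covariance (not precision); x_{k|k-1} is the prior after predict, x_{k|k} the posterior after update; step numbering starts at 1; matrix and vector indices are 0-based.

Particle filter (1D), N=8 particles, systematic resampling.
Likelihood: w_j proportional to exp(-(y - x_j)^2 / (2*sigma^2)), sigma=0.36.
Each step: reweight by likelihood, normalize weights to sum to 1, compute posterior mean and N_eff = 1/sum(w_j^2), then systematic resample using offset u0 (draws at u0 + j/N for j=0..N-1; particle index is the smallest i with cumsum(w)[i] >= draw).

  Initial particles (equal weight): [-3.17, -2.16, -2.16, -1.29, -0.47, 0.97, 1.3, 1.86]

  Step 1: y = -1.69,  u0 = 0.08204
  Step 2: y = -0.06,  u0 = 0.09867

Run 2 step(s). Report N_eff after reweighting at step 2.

N_eff = 3.0001

step 1: w=[0.0002, 0.3055, 0.3055, 0.3865, 0.0023, 0.0000, 0.0000, 0.0000]  mean=-1.8200  Neff=2.9756  idx=[1, 1, 2, 2, 2, 3, 3, 3]
step 2: w=[0.0000, 0.0000, 0.0000, 0.0000, 0.0000, 0.3333, 0.3333, 0.3333]  mean=-1.2900  Neff=3.0001  idx=[5, 5, 6, 6, 6, 7, 7, 7]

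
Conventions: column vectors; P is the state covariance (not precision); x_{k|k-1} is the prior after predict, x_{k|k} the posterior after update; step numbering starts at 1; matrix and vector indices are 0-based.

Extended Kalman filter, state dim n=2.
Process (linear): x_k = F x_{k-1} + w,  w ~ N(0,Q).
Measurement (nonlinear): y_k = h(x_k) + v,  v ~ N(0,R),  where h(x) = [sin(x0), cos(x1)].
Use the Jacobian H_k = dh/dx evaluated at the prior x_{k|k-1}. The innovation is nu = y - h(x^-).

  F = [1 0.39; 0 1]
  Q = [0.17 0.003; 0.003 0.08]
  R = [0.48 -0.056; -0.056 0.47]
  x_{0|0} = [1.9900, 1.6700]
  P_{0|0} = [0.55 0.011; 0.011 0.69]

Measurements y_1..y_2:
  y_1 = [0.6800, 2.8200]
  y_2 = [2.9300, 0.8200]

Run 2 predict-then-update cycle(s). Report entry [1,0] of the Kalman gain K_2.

step 1: x^-=[2.6413, 1.6700]  P^-=[0.8335 0.2831; 0.2831 0.7700]  H_jac=[-0.8774 0.0000; 0.0000 -0.9951]  S=[1.1217 0.1912; 0.1912 1.2324]  K=[-0.6297 -0.1309; -0.1186 -0.6033]  nu=[0.2003, 2.9190]  x^+=[2.1331, -0.1148]  P^+=[0.3361 0.0264; 0.0264 0.2783]
step 2: x^-=[2.0883, -0.1148]  P^-=[0.5690 0.1379; 0.1379 0.3583]  H_jac=[-0.4947 0.0000; 0.0000 0.1146]  S=[0.6193 -0.0638; -0.0638 0.4747]  K=[-0.4575 -0.0282; -0.1027 0.0727]  nu=[2.0609, -0.1734]  x^+=[1.1503, -0.3391]  P^+=[0.4407 0.1079; 0.1079 0.3483]

K[1,0] = -0.1027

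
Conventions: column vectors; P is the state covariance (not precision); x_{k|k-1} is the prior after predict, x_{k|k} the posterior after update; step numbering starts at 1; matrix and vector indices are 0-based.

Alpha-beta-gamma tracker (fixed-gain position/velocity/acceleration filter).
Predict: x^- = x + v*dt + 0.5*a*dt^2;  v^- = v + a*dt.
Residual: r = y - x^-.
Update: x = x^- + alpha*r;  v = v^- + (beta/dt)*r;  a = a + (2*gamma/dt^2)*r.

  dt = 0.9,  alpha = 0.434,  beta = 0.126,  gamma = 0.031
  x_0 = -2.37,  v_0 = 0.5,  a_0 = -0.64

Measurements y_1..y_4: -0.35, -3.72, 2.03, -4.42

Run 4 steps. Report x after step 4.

x_post = -2.7520

step 1: x_pred=-2.1792  r=1.8292  x^+=-1.3853  v^+=0.1801  a^+=-0.5000
step 2: x_pred=-1.4257  r=-2.2943  x^+=-2.4215  v^+=-0.5911  a^+=-0.6756
step 3: x_pred=-3.2271  r=5.2571  x^+=-0.9455  v^+=-0.4631  a^+=-0.2732
step 4: x_pred=-1.4730  r=-2.9470  x^+=-2.7520  v^+=-1.1216  a^+=-0.4988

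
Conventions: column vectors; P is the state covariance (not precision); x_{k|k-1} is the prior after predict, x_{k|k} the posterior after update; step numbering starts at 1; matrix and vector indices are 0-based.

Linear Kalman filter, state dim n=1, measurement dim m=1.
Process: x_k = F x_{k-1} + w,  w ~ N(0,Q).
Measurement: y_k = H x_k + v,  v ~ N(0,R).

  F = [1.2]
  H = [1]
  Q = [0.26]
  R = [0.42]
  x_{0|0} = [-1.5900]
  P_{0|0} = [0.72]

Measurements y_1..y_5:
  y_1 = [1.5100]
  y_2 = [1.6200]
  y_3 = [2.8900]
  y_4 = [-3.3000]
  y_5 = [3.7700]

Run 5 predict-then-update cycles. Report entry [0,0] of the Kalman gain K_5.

K[0,0] = 0.5969

step 1: x^-=[-1.9080]  P^-=[1.2968]  S=[1.7168]  K=[0.7554]  nu=[3.4180]  x^+=[0.6738]  P^+=[0.3173]
step 2: x^-=[0.8086]  P^-=[0.7168]  S=[1.1368]  K=[0.6306]  nu=[0.8114]  x^+=[1.3202]  P^+=[0.2648]
step 3: x^-=[1.5843]  P^-=[0.6414]  S=[1.0614]  K=[0.6043]  nu=[1.3057]  x^+=[2.3733]  P^+=[0.2538]
step 4: x^-=[2.8480]  P^-=[0.6255]  S=[1.0455]  K=[0.5983]  nu=[-6.1480]  x^+=[-0.8302]  P^+=[0.2513]
step 5: x^-=[-0.9962]  P^-=[0.6218]  S=[1.0418]  K=[0.5969]  nu=[4.7662]  x^+=[1.8486]  P^+=[0.2507]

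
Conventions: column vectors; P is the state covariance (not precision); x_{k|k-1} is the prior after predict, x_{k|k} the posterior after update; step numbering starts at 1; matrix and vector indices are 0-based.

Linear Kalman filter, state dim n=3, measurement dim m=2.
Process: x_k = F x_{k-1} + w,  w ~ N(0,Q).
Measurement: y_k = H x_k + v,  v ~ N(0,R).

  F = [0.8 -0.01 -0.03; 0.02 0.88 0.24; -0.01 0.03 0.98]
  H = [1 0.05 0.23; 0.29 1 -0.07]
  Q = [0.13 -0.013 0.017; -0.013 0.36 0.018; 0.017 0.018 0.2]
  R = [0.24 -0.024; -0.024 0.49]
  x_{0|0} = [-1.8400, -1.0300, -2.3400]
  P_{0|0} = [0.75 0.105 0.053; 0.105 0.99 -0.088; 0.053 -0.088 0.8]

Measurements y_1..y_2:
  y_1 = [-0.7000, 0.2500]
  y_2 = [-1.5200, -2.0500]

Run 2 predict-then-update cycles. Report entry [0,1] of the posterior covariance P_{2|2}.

P_post[0,1] = -0.0837

step 1: x^-=[-1.3915, -1.5048, -2.3057]  P^-=[0.6065 0.0711 0.0322; 0.0711 1.1401 0.1557; 0.0322 0.1557 0.9630]  S=[0.9258 0.3007; 0.3007 1.7039]  K=[0.6580 0.0275; -0.0447 0.6827; 0.2799 0.0079]  nu=[1.2971, 1.9969]  x^+=[-0.4831, -0.1995, -1.9269]  P^+=[0.1935 -0.0684 -0.1425; -0.0684 0.3625 0.1007; -0.1425 0.1007 0.8891]
step 2: x^-=[-0.3266, -0.6477, -1.8895]  P^-=[0.2627 -0.0978 -0.1253; -0.0978 0.7307 0.3223; -0.1253 0.3223 1.0629]  S=[0.5007 0.0458; 0.0458 1.1513]  K=[0.4599 -0.0295; -0.0284 0.5916; 0.2543 0.1737]  nu=[-0.7264, -1.4399]  x^+=[-0.6183, -1.4789, -2.3243]  P^+=[0.1570 -0.0837 -0.1813; -0.0837 0.3289 0.2010; -0.1813 0.2010 0.9918]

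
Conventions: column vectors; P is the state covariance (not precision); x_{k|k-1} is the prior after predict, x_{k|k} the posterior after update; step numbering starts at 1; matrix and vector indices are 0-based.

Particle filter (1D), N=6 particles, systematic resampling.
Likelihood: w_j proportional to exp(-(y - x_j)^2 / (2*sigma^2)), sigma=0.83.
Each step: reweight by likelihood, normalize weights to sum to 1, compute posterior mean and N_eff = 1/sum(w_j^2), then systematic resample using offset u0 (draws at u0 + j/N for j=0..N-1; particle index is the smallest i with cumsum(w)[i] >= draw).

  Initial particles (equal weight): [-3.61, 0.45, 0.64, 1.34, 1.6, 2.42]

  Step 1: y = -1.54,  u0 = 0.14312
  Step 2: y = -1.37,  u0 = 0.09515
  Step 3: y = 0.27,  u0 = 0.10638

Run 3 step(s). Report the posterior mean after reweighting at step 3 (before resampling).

post_mean = 0.4857

step 1: w=[0.3278, 0.4150, 0.2335, 0.0179, 0.0057, 0.0001]  mean=-0.8140  Neff=2.9890  idx=[0, 0, 1, 1, 2, 3]
step 2: w=[0.0900, 0.0900, 0.3102, 0.3102, 0.1829, 0.0166]  mean=-0.2311  Neff=4.1250  idx=[1, 2, 2, 3, 3, 4]
step 3: w=[0.0000, 0.2030, 0.2030, 0.2030, 0.2030, 0.1881]  mean=0.4857  Neff=4.9956  idx=[1, 2, 3, 3, 4, 5]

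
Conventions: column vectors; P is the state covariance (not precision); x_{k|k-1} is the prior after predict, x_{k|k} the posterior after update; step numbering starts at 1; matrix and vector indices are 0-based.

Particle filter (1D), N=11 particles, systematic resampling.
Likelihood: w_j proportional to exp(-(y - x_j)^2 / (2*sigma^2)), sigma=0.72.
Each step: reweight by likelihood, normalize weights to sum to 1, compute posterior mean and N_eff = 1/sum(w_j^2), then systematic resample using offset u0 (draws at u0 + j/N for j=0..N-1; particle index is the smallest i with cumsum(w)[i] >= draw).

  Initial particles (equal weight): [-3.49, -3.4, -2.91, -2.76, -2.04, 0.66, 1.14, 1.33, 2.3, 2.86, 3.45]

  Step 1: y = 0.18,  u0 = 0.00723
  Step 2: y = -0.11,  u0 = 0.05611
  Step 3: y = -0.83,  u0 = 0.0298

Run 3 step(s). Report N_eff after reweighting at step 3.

step 1: w=[0.0000, 0.0000, 0.0001, 0.0002, 0.0057, 0.5288, 0.2715, 0.1844, 0.0087, 0.0006, 0.0000]  mean=0.9134  Neff=2.5808  idx=[5, 5, 5, 5, 5, 5, 6, 6, 6, 7, 7]
step 2: w=[0.1306, 0.1306, 0.1306, 0.1306, 0.1306, 0.1306, 0.0513, 0.0513, 0.0513, 0.0313, 0.0313]  mean=0.7758  Neff=8.9142  idx=[0, 1, 1, 2, 3, 3, 4, 5, 5, 7, 9]
step 3: w=[0.1076, 0.1076, 0.1076, 0.1076, 0.1076, 0.1076, 0.1076, 0.1076, 0.1076, 0.0217, 0.0102]  mean=0.6772  Neff=9.5493  idx=[0, 1, 1, 2, 3, 4, 5, 6, 7, 7, 8]

N_eff = 9.5493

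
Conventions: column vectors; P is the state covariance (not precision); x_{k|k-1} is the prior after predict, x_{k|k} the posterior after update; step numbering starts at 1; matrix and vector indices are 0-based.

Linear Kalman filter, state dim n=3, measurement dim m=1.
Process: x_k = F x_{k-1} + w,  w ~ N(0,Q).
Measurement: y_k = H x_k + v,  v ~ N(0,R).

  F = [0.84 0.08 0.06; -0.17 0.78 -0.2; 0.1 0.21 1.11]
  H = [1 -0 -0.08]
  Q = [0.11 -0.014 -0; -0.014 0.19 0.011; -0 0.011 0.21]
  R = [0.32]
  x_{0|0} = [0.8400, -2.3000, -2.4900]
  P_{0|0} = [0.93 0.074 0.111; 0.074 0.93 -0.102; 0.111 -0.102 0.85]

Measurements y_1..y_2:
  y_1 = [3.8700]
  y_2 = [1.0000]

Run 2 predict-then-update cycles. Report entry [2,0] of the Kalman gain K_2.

step 1: x^-=[0.3722, -1.4388, -3.1629]  P^-=[0.7954 -0.0744 0.2578; -0.0744 0.8364 -0.1452; 0.2578 -0.1452 1.2878]  S=[1.0824]  K=[0.7158; -0.0580; 0.1430]  nu=[3.2448]  x^+=[2.6948, -1.6271, -2.6988]  P^+=[0.2408 -0.0295 0.1470; -0.0295 0.8328 -0.1363; 0.1470 -0.1363 1.2657]
step 2: x^-=[1.9715, -1.1874, -3.0679]  P^-=[0.2994 -0.0609 0.2372; -0.0609 0.8146 -0.2818; 0.2372 -0.2818 1.7764]  S=[0.5928]  K=[0.4730; -0.0647; 0.1604]  nu=[-1.2170]  x^+=[1.3959, -1.1087, -3.2632]  P^+=[0.1667 -0.0428 0.1922; -0.0428 0.8121 -0.2757; 0.1922 -0.2757 1.7612]

K[2,0] = 0.1604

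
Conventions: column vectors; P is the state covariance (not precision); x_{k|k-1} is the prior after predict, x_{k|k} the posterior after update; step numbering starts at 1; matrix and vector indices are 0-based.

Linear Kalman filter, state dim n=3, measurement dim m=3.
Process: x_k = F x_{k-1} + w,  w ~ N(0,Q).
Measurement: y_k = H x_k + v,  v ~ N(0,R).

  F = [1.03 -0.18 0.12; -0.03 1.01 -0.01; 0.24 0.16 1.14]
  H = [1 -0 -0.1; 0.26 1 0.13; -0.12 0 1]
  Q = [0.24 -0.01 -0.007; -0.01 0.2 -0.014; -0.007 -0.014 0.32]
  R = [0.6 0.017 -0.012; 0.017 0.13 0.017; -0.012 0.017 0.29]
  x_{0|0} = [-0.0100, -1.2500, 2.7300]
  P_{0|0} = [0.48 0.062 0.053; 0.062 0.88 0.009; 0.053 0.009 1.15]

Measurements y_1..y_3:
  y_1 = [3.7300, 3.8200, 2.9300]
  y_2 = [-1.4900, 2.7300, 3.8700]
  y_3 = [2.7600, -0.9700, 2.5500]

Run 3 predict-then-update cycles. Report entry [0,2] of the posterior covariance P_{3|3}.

P_post[0,2] = 0.0566

step 1: x^-=[0.5423, -1.2895, 2.9098]  P^-=[0.7840 -0.1210 0.3133; -0.1210 1.0943 0.1348; 0.3133 0.1348 1.9018]  S=[1.3404 0.0942 0.0208; 0.0942 1.3028 0.4656; 0.0208 0.4656 2.1279]  K=[0.5586 0.0212 0.0929; -0.1606 0.8845 -0.1218; 0.0756 0.0406 0.8665]  nu=[3.4787, 4.5902, 0.0853]  x^+=[2.5910, 2.2012, 3.4329]  P^+=[0.3406 -0.0827 0.0615; -0.0827 0.1354 -0.0283; 0.0615 -0.0283 0.2584]
step 2: x^-=[2.6845, 2.1112, 4.8875]  P^-=[0.6565 -0.1363 0.1778; -0.1363 0.3440 -0.0519; 0.1778 -0.0519 0.6959]  S=[1.2279 0.0661 0.0196; 0.0661 0.4578 0.0948; 0.0196 0.0948 0.9527]  K=[0.5170 0.0324 0.0901; -0.1428 0.7015 -0.1043; 0.0754 0.0285 0.7037]  nu=[-3.6857, -0.7145, -0.6954]  x^+=[0.6932, 2.2088, 4.1000]  P^+=[0.3155 -0.0751 0.0583; -0.0751 0.1098 -0.0256; 0.0583 -0.0256 0.2106]
step 3: x^-=[0.8084, 2.1691, 5.1938]  P^-=[0.6247 -0.1224 0.1625; -0.1224 0.3175 -0.0503; 0.1625 -0.0503 0.6316]  S=[1.1985 0.0707 0.0143; 0.0707 0.4346 0.0837; 0.0143 0.0837 0.8916]  K=[0.5042 0.0420 0.0861; -0.1371 0.6841 -0.1020; 0.0731 0.0269 0.6828]  nu=[2.4710, -4.0245, -2.5468]  x^+=[1.6658, -0.6631, 3.5272]  P^+=[0.3078 -0.0719 0.0566; -0.0719 0.1068 -0.0249; 0.0566 -0.0249 0.2044]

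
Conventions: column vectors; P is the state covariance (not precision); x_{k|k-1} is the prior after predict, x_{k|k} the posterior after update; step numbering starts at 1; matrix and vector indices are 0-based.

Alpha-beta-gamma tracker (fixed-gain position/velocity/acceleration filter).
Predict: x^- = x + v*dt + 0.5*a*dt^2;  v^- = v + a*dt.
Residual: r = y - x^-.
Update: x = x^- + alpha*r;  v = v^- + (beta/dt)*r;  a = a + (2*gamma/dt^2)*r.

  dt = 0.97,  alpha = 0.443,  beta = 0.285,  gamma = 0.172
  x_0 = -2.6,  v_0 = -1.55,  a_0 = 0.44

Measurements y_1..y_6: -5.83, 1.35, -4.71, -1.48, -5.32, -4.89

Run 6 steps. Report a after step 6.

step 1: x_pred=-3.8965  r=-1.9335  x^+=-4.7530  v^+=-1.6913  a^+=-0.2669
step 2: x_pred=-6.5192  r=7.8692  x^+=-3.0331  v^+=0.3619  a^+=2.6101
step 3: x_pred=-1.4542  r=-3.2558  x^+=-2.8965  v^+=1.9371  a^+=1.4198
step 4: x_pred=-0.3496  r=-1.1304  x^+=-0.8504  v^+=2.9821  a^+=1.0065
step 5: x_pred=2.5158  r=-7.8358  x^+=-0.9555  v^+=1.6561  a^+=-1.8584
step 6: x_pred=-0.2233  r=-4.6667  x^+=-2.2906  v^+=-1.5176  a^+=-3.5645

a_post = -3.5645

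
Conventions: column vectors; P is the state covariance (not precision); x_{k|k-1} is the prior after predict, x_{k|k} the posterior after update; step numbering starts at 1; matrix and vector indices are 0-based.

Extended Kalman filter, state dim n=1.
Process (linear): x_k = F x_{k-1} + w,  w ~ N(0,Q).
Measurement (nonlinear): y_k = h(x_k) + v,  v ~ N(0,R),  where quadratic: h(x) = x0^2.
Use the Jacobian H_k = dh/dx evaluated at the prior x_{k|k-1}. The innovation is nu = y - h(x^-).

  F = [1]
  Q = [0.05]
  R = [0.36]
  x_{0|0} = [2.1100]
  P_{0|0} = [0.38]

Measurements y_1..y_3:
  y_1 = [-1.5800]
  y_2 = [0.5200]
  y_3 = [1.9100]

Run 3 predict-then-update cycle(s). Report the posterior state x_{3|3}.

x_post = [1.0835]

step 1: x^-=[2.1100]  P^-=[0.4300]  H_jac=[4.2200]  S=[8.0176]  K=[0.2263]  nu=[-6.0321]  x^+=[0.7448]  P^+=[0.0193]
step 2: x^-=[0.7448]  P^-=[0.0693]  H_jac=[1.4895]  S=[0.5138]  K=[0.2009]  nu=[-0.0347]  x^+=[0.7378]  P^+=[0.0486]
step 3: x^-=[0.7378]  P^-=[0.0986]  H_jac=[1.4756]  S=[0.5746]  K=[0.2531]  nu=[1.3656]  x^+=[1.0835]  P^+=[0.0618]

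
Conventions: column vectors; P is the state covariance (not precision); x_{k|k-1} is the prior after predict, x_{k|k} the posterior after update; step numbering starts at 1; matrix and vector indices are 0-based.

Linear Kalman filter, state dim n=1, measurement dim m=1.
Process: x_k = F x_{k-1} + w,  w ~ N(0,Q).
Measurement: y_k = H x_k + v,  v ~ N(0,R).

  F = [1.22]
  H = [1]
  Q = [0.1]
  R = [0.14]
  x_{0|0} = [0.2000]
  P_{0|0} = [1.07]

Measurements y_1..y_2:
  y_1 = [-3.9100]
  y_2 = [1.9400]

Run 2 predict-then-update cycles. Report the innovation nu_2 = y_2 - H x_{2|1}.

innov = [6.3230]

step 1: x^-=[0.2440]  P^-=[1.6926]  S=[1.8326]  K=[0.9236]  nu=[-4.1540]  x^+=[-3.5927]  P^+=[0.1293]
step 2: x^-=[-4.3830]  P^-=[0.2925]  S=[0.4325]  K=[0.6763]  nu=[6.3230]  x^+=[-0.1070]  P^+=[0.0947]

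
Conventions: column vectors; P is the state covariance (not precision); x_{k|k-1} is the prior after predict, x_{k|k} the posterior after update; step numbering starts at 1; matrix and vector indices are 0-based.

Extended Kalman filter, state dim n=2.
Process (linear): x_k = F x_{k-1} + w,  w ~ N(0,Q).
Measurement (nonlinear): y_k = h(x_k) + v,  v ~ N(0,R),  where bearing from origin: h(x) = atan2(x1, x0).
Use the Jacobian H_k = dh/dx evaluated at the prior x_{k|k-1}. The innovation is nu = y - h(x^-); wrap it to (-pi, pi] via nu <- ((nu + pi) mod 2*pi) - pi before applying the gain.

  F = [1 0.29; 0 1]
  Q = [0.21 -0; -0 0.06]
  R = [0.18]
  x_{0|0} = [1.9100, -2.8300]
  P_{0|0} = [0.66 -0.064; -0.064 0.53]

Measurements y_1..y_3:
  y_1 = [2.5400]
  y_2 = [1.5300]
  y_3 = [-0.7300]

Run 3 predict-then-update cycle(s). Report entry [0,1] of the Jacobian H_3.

H_jac[0,1] = -0.1426

step 1: x^-=[1.0893, -2.8300]  P^-=[0.8775 0.0897; 0.0897 0.5900]  H_jac=[0.3078 0.1185]  S=[0.2779]  K=[1.0099; 0.3508]  nu=[-2.5398]  x^+=[-1.4756, -3.7210]  P^+=[0.5940 -0.0088; -0.0088 0.5558]
step 2: x^-=[-2.5547, -3.7210]  P^-=[0.8457 0.1524; 0.1524 0.6158]  H_jac=[0.1827 -0.1254]  S=[0.2109]  K=[0.6417; -0.2341]  nu=[-2.5807]  x^+=[-4.2108, -3.1167]  P^+=[0.7588 0.1841; 0.1841 0.6042]
step 3: x^-=[-5.1147, -3.1167]  P^-=[1.1264 0.3593; 0.3593 0.6642]  H_jac=[0.0869 -0.1426]  S=[0.1931]  K=[0.2415; -0.3288]  nu=[1.8643]  x^+=[-4.6645, -3.7296]  P^+=[1.1152 0.3747; 0.3747 0.6434]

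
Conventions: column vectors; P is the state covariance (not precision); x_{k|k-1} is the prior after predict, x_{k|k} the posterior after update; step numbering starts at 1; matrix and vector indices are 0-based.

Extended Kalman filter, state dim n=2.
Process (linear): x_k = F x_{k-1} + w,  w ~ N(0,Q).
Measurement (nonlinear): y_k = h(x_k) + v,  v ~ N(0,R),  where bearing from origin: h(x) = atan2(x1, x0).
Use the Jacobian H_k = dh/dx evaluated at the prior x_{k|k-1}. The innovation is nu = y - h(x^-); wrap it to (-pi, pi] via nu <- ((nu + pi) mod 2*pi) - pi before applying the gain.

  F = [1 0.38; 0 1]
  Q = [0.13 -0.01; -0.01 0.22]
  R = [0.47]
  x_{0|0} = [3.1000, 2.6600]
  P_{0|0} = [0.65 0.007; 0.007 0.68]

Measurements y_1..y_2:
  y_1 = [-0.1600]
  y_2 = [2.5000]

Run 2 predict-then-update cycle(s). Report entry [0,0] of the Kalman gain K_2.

step 1: x^-=[4.1108, 2.6600]  P^-=[0.8835 0.2554; 0.2554 0.9000]  H_jac=[-0.1110 0.1715]  S=[0.4976]  K=[-0.1090; 0.2532]  nu=[-0.7343]  x^+=[4.1908, 2.4741]  P^+=[0.8776 0.2691; 0.2691 0.8681]
step 2: x^-=[5.1310, 2.4741]  P^-=[1.3375 0.5890; 0.5890 1.0881]  H_jac=[-0.0762 0.1581]  S=[0.4908]  K=[-0.0180; 0.2591]  nu=[2.0507]  x^+=[5.0940, 3.0054]  P^+=[1.3373 0.5913; 0.5913 1.0552]

K[0,0] = -0.0180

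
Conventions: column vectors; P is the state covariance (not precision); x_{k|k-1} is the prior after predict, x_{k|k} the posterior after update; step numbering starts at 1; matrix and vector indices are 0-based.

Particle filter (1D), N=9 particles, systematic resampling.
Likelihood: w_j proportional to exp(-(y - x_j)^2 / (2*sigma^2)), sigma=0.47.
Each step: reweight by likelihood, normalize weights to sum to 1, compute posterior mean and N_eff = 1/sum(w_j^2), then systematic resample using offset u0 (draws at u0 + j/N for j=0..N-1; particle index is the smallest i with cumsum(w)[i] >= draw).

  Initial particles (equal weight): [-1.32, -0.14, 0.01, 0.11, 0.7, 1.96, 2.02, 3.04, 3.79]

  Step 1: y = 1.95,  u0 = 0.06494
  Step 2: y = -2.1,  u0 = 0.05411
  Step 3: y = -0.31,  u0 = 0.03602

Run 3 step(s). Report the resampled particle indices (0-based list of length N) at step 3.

step 1: w=[0.0000, 0.0000, 0.0001, 0.0002, 0.0139, 0.4791, 0.4739, 0.0326, 0.0002]  mean=2.0058  Neff=2.1963  idx=[5, 5, 5, 5, 6, 6, 6, 6, 6]
step 2: w=[0.1771, 0.1771, 0.1771, 0.1771, 0.0583, 0.0583, 0.0583, 0.0583, 0.0583]  mean=1.9775  Neff=7.0190  idx=[0, 0, 1, 2, 2, 3, 4, 6, 8]
step 3: w=[0.1315, 0.1315, 0.1315, 0.1315, 0.1315, 0.1315, 0.0704, 0.0704, 0.0704]  mean=1.9727  Neff=8.4337  idx=[0, 1, 1, 2, 3, 4, 5, 6, 7]

resampled_idx = [0, 1, 1, 2, 3, 4, 5, 6, 7]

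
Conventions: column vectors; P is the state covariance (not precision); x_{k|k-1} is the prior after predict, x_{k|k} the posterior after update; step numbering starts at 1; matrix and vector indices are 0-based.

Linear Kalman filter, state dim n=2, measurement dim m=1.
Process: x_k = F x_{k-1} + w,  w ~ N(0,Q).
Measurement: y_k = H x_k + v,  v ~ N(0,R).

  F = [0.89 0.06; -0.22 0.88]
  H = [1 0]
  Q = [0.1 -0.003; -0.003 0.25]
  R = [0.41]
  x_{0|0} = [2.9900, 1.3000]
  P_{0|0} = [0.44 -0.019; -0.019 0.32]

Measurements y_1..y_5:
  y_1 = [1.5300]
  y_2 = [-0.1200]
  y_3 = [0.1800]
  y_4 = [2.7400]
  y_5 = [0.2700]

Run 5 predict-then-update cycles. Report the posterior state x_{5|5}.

step 1: x^-=[2.7391, 0.4862]  P^-=[0.4476 -0.0869; -0.0869 0.5265]  S=[0.8576]  K=[0.5219; -0.1013]  nu=[-1.2091]  x^+=[2.1080, 0.6087]  P^+=[0.2140 -0.0415; -0.0415 0.5177]
step 2: x^-=[1.9127, 0.0719]  P^-=[0.2669 -0.0496; -0.0496 0.6773]  S=[0.6769]  K=[0.3943; -0.0732]  nu=[-2.0327]  x^+=[1.1111, 0.2207]  P^+=[0.1617 -0.0300; -0.0300 0.6737]
step 3: x^-=[1.0021, -0.0503]  P^-=[0.2273 -0.0222; -0.0222 0.7911]  S=[0.6373]  K=[0.3566; -0.0348]  nu=[-0.8221]  x^+=[0.7089, -0.0216]  P^+=[0.1462 -0.0143; -0.0143 0.7904]
step 4: x^-=[0.6296, -0.1750]  P^-=[0.2171 -0.0009; -0.0009 0.8747]  S=[0.6271]  K=[0.3462; -0.0014]  nu=[2.1104]  x^+=[1.3603, -0.1780]  P^+=[0.1420 -0.0006; -0.0006 0.8747]
step 5: x^-=[1.2000, -0.4559]  P^-=[0.2155 0.0149; 0.0149 0.9344]  S=[0.6255]  K=[0.3446; 0.0239]  nu=[-0.9300]  x^+=[0.8796, -0.4781]  P^+=[0.1413 0.0098; 0.0098 0.9341]

x_post = [0.8796, -0.4781]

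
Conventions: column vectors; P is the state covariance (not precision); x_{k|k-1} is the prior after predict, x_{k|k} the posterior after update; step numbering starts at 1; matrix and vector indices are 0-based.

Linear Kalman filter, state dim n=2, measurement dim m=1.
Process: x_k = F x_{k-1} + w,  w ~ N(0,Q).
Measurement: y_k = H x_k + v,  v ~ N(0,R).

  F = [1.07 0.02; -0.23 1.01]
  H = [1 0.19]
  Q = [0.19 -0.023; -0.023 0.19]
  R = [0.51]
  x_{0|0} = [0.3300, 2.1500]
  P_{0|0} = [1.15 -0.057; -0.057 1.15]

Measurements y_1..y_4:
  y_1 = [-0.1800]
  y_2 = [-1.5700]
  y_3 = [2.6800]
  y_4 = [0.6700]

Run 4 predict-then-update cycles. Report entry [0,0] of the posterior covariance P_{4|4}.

step 1: x^-=[0.3961, 2.0956]  P^-=[1.5047 -0.3441; -0.3441 1.4504]  S=[1.9362]  K=[0.7433; -0.0354]  nu=[-0.9743]  x^+=[-0.3281, 2.1301]  P^+=[0.4348 -0.2932; -0.2932 1.4480]
step 2: x^-=[-0.3085, 2.2269]  P^-=[0.6758 -0.4162; -0.4162 1.8263]  S=[1.0936]  K=[0.5457; -0.0633]  nu=[-1.6846]  x^+=[-1.2277, 2.3335]  P^+=[0.3502 -0.3785; -0.3785 1.8219]
step 3: x^-=[-1.2670, 2.6392]  P^-=[0.5755 -0.4796; -0.4796 2.2429]  S=[0.9842]  K=[0.4921; -0.0543]  nu=[3.4456]  x^+=[0.4287, 2.4520]  P^+=[0.3371 -0.4533; -0.4533 2.2400]
step 4: x^-=[0.5077, 2.3779]  P^-=[0.5575 -0.5485; -0.5485 2.7035]  S=[0.9566]  K=[0.4738; -0.0365]  nu=[-0.2895]  x^+=[0.3705, 2.3885]  P^+=[0.3427 -0.5320; -0.5320 2.7022]

P_post[0,0] = 0.3427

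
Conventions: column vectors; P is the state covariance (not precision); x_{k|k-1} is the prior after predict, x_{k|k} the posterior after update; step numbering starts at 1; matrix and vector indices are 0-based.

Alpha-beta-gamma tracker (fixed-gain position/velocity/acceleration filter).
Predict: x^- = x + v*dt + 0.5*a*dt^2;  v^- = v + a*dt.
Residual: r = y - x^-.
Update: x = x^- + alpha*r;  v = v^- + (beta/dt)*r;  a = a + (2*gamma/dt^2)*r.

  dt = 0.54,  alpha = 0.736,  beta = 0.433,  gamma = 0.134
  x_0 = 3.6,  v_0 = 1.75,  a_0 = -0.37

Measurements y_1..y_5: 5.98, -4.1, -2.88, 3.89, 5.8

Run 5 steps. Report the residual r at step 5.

step 1: x_pred=4.4911  r=1.4889  x^+=5.5869  v^+=2.7441  a^+=0.9984
step 2: x_pred=7.2143  r=-11.3143  x^+=-1.1130  v^+=-5.7891  a^+=-9.4002
step 3: x_pred=-5.6097  r=2.7297  x^+=-3.6006  v^+=-8.6764  a^+=-6.8914
step 4: x_pred=-9.2907  r=13.1807  x^+=0.4103  v^+=-1.8288  a^+=5.2225
step 5: x_pred=0.1842  r=5.6158  x^+=4.3174  v^+=5.4944  a^+=10.3838

resid = 5.6158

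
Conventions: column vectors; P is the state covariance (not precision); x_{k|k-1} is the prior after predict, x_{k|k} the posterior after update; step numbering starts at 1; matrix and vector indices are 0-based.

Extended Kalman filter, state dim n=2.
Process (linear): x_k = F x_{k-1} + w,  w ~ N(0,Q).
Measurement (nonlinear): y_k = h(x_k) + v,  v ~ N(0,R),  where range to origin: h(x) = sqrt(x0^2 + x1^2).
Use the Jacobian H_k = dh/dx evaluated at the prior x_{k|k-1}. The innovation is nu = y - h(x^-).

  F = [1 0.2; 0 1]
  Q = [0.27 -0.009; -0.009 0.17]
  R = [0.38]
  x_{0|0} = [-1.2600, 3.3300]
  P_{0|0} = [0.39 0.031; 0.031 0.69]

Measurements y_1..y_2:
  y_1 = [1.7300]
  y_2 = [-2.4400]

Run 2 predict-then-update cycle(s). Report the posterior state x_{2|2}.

step 1: x^-=[-0.5940, 3.3300]  P^-=[0.7000 0.1600; 0.1600 0.8600]  H_jac=[-0.1756 0.9845]  S=[1.1797]  K=[0.0293; 0.6938]  nu=[-1.6526]  x^+=[-0.6425, 2.1834]  P^+=[0.6990 0.1360; 0.1360 0.2921]
step 2: x^-=[-0.2058, 2.1834]  P^-=[1.0351 0.1854; 0.1854 0.4621]  H_jac=[-0.0938 0.9956]  S=[0.8125]  K=[0.1077; 0.5448]  nu=[-4.6331]  x^+=[-0.7046, -0.3407]  P^+=[1.0257 0.1378; 0.1378 0.2209]

x_post = [-0.7046, -0.3407]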